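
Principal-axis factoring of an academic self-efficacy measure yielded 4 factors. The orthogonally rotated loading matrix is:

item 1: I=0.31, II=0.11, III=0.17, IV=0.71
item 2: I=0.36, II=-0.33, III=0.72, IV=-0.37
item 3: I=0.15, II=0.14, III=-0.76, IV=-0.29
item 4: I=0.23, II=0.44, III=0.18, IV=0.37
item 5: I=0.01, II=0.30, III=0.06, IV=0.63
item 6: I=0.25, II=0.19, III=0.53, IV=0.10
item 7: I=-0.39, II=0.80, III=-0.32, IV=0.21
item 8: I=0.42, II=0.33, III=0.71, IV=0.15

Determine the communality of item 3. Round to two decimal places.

h² = 0.15² + 0.14² + (-0.76)² + (-0.29)² = 0.0225 + 0.0196 + 0.5776 + 0.0841 = 0.7038

0.70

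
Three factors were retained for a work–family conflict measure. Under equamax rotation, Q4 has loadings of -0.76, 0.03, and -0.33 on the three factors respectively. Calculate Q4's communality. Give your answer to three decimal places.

0.687

h² = (-0.76)² + 0.03² + (-0.33)² = 0.5776 + 0.0009 + 0.1089 = 0.6874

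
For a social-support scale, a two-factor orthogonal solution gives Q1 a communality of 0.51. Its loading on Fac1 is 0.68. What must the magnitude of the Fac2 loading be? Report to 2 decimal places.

0.22

Under orthogonal rotation h² = Σλ², so λ_Fac2² = h² − (0.4624) = 0.51 − 0.4624 = 0.0476.
|λ| = √0.0476 = 0.2182.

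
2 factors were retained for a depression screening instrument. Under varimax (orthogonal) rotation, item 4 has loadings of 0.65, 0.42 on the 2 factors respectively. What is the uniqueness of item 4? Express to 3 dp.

0.401

h² = 0.65² + 0.42² = 0.4225 + 0.1764 = 0.5989
Uniqueness u² = 1 − h² = 1 − 0.5989 = 0.4011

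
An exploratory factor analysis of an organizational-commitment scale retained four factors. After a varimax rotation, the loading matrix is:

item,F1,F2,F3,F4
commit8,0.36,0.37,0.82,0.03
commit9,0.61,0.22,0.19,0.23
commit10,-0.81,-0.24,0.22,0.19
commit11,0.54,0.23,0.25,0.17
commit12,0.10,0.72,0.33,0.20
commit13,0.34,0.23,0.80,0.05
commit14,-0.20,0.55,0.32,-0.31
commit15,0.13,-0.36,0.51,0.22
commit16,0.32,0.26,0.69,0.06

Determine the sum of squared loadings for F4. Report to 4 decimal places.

SS loadings for F4 = 0.03² + 0.23² + 0.19² + 0.17² + 0.20² + 0.05² + (-0.31)² + 0.22² + 0.06² = 0.0009 + 0.0529 + 0.0361 + 0.0289 + 0.0400 + 0.0025 + 0.0961 + 0.0484 + 0.0036 = 0.3094

0.3094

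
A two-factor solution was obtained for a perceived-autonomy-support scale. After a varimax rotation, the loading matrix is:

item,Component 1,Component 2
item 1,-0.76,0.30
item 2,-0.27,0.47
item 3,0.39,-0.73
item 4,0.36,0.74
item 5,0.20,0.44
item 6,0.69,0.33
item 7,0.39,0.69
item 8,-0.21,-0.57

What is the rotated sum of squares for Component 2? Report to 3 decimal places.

2.495

SS loadings for Component 2 = 0.30² + 0.47² + (-0.73)² + 0.74² + 0.44² + 0.33² + 0.69² + (-0.57)² = 0.0900 + 0.2209 + 0.5329 + 0.5476 + 0.1936 + 0.1089 + 0.4761 + 0.3249 = 2.4949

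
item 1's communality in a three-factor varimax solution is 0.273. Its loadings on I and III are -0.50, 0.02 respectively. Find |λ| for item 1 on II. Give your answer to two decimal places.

Under orthogonal rotation h² = Σλ², so λ_II² = h² − (0.2504) = 0.273 − 0.2504 = 0.0226.
|λ| = √0.0226 = 0.1503.

0.15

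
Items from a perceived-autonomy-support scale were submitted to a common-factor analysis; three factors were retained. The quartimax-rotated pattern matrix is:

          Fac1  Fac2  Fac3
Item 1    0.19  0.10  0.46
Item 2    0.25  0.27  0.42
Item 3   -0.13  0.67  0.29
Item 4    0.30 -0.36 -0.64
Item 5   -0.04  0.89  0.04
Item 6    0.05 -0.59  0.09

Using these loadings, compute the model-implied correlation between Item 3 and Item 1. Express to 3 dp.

0.176

r̂ = Σ λ_i·λ_j across factors = (-0.13)(0.19) + (0.67)(0.10) + (0.29)(0.46)
  = -0.0247 +0.0670 +0.1334 = 0.1757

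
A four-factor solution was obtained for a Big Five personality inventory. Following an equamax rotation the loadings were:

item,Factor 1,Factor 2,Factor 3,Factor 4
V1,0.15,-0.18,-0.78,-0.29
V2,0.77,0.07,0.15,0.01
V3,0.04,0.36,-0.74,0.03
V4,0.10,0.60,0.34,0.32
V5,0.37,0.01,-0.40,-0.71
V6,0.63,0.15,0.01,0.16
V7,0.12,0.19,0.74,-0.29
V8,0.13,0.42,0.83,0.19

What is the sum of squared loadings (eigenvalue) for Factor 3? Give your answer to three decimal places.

SS loadings for Factor 3 = (-0.78)² + 0.15² + (-0.74)² + 0.34² + (-0.40)² + 0.01² + 0.74² + 0.83² = 0.6084 + 0.0225 + 0.5476 + 0.1156 + 0.1600 + 0.0001 + 0.5476 + 0.6889 = 2.6907

2.691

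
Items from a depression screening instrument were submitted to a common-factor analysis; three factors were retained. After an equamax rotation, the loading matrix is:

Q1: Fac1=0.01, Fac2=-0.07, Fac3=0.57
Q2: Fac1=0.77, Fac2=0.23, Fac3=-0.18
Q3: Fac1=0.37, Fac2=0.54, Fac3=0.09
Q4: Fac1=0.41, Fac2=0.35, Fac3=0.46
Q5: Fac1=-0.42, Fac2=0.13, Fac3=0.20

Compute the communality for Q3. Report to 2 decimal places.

0.44

h² = 0.37² + 0.54² + 0.09² = 0.1369 + 0.2916 + 0.0081 = 0.4366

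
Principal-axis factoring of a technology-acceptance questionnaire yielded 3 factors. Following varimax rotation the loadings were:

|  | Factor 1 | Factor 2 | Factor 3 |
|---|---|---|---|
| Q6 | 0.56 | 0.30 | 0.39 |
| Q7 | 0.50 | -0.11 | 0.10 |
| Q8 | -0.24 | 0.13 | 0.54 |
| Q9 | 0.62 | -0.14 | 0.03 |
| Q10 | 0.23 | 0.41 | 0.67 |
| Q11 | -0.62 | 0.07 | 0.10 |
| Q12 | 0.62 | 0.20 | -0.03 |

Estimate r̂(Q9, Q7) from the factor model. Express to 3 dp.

r̂ = Σ λ_i·λ_j across factors = (0.62)(0.50) + (-0.14)(-0.11) + (0.03)(0.10)
  = +0.3100 +0.0154 +0.0030 = 0.3284

0.328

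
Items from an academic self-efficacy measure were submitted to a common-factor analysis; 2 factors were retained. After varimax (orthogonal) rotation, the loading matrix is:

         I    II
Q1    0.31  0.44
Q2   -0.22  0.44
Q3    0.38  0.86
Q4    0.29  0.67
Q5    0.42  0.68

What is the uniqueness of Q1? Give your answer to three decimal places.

h² = 0.31² + 0.44² = 0.0961 + 0.1936 = 0.2897
Uniqueness u² = 1 − h² = 1 − 0.2897 = 0.7103

0.710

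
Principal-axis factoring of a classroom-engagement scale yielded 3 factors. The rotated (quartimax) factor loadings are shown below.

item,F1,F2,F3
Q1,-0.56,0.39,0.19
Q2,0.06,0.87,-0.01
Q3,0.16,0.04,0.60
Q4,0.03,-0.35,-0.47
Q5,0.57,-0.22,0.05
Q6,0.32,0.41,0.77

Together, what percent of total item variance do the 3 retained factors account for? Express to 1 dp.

53.9%

Communalities: 0.5018, 0.7606, 0.3872, 0.3443, 0.3758, 0.8634; Σh² = 3.2331.
Total variance with 6 standardized items is 6, so the solution explains 3.2331/6 = 0.5388 = 53.88%.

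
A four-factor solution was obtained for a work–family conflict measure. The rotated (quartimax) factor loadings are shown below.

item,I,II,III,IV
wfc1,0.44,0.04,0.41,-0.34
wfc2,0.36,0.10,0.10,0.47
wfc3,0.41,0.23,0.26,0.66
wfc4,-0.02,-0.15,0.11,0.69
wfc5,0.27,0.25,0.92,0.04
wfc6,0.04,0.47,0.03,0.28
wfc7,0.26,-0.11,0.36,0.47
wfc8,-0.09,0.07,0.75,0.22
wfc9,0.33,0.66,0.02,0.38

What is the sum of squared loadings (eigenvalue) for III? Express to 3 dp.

1.798

SS loadings for III = 0.41² + 0.10² + 0.26² + 0.11² + 0.92² + 0.03² + 0.36² + 0.75² + 0.02² = 0.1681 + 0.0100 + 0.0676 + 0.0121 + 0.8464 + 0.0009 + 0.1296 + 0.5625 + 0.0004 = 1.7976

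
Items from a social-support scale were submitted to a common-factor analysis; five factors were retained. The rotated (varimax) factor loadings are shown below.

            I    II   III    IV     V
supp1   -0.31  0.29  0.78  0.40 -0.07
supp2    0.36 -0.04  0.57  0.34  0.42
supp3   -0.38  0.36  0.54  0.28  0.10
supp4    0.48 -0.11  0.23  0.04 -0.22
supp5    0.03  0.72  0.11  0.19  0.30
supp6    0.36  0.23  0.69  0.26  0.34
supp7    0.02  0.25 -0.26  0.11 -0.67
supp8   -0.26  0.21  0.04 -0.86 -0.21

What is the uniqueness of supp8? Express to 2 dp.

h² = (-0.26)² + 0.21² + 0.04² + (-0.86)² + (-0.21)² = 0.0676 + 0.0441 + 0.0016 + 0.7396 + 0.0441 = 0.8970
Uniqueness u² = 1 − h² = 1 − 0.8970 = 0.1030

0.10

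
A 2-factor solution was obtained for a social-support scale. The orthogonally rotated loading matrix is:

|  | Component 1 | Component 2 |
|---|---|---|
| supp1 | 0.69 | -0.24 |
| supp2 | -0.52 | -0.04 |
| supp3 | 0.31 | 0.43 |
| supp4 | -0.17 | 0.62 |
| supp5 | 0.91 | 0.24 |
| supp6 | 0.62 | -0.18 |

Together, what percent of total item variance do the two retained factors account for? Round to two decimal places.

46.71%

SS loadings by factor: 2.0840, 0.7185; total = 2.8025.
Total variance with 6 standardized items is 6, so the solution explains 2.8025/6 = 0.4671 = 46.71%.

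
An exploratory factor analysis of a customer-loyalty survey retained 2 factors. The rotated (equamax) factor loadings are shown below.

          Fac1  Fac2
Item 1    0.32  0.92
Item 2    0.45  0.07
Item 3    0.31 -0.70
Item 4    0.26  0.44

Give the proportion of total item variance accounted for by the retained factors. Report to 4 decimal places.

SS loadings by factor: 0.4686, 1.5349; total = 2.0035.
Total variance with 4 standardized items is 4, so the solution explains 2.0035/4 = 0.5009.

0.5009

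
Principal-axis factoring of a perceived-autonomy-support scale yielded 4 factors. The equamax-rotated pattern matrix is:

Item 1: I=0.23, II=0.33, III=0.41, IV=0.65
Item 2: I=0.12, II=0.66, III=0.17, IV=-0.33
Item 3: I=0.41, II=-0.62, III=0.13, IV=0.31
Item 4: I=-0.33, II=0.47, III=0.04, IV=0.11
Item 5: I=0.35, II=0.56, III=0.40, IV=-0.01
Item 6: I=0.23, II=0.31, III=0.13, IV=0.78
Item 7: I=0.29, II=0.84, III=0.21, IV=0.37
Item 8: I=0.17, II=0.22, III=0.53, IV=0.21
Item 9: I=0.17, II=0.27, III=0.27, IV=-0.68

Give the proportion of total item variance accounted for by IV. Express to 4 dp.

0.2102

SS loadings for IV = 0.65² + (-0.33)² + 0.31² + 0.11² + (-0.01)² + 0.78² + 0.37² + 0.21² + (-0.68)² = 1.8915
Proportion of variance = 1.8915 / 9 = 0.2102.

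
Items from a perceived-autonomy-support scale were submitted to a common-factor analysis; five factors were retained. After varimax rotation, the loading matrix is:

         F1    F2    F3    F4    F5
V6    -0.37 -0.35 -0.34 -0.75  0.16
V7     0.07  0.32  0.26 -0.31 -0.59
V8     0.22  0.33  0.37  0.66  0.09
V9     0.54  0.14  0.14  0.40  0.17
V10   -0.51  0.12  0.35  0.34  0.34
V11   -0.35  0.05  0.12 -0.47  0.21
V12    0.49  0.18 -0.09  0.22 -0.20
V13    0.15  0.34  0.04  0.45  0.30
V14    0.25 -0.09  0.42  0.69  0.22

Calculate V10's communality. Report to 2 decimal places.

h² = (-0.51)² + 0.12² + 0.35² + 0.34² + 0.34² = 0.2601 + 0.0144 + 0.1225 + 0.1156 + 0.1156 = 0.6282

0.63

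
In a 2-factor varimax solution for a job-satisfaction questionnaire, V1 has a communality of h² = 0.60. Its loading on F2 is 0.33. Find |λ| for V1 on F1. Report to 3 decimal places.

0.701

Under orthogonal rotation h² = Σλ², so λ_F1² = h² − (0.1089) = 0.60 − 0.1089 = 0.4911.
|λ| = √0.4911 = 0.7008.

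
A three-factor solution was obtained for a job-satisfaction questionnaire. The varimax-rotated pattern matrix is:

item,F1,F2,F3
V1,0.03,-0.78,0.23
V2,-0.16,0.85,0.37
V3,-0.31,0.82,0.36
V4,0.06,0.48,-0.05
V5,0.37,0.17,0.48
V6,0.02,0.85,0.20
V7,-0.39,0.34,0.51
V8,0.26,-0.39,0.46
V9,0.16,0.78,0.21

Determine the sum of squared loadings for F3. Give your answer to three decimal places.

SS loadings for F3 = 0.23² + 0.37² + 0.36² + (-0.05)² + 0.48² + 0.20² + 0.51² + 0.46² + 0.21² = 0.0529 + 0.1369 + 0.1296 + 0.0025 + 0.2304 + 0.0400 + 0.2601 + 0.2116 + 0.0441 = 1.1081

1.108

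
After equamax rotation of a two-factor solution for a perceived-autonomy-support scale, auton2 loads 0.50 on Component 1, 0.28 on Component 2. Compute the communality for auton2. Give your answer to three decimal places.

0.328

h² = 0.50² + 0.28² = 0.2500 + 0.0784 = 0.3284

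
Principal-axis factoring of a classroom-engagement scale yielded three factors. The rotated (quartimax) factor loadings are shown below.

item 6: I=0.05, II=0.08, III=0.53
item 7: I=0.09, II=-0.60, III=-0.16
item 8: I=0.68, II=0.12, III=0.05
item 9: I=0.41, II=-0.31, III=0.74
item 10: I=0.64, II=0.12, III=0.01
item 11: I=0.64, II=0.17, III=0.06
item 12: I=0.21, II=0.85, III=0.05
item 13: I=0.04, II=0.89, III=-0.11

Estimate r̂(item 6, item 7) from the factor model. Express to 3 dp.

-0.128

r̂ = Σ λ_i·λ_j across factors = (0.05)(0.09) + (0.08)(-0.60) + (0.53)(-0.16)
  = +0.0045 -0.0480 -0.0848 = -0.1283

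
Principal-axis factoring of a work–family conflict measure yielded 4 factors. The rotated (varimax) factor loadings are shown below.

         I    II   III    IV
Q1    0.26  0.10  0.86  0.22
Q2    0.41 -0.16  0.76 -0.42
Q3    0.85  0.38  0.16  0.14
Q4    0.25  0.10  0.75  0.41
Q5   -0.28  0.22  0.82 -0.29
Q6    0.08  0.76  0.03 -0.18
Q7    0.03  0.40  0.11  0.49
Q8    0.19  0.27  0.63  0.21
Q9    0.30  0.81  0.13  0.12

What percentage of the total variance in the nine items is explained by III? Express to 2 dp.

SS loadings for III = 0.86² + 0.76² + 0.16² + 0.75² + 0.82² + 0.03² + 0.11² + 0.63² + 0.13² = 3.0045
With 9 standardized items, total variance = 9. Proportion = 3.0045/9 = 0.3338 → 33.38%.

33.38%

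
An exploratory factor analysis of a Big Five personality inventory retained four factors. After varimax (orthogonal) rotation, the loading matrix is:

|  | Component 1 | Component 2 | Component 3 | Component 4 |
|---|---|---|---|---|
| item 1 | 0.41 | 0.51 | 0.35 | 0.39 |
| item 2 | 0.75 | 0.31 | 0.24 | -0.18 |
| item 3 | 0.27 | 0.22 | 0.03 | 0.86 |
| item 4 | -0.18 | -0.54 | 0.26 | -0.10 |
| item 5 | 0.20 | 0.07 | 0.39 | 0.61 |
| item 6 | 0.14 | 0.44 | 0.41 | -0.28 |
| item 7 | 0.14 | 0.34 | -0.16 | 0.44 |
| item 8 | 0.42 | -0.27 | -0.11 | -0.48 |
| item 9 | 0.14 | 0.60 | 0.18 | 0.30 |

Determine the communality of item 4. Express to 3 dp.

0.402

h² = (-0.18)² + (-0.54)² + 0.26² + (-0.10)² = 0.0324 + 0.2916 + 0.0676 + 0.0100 = 0.4016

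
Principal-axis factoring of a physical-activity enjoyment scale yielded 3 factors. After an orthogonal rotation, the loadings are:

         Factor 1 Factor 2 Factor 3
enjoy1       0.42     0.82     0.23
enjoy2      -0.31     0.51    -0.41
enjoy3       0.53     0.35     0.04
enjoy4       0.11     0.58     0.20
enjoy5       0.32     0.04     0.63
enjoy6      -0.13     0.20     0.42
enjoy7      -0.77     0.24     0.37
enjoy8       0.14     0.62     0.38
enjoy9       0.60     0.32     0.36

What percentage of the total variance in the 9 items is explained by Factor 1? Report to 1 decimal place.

18.4%

SS loadings for Factor 1 = 0.42² + (-0.31)² + 0.53² + 0.11² + 0.32² + (-0.13)² + (-0.77)² + 0.14² + 0.60² = 1.6573
With 9 standardized items, total variance = 9. Proportion = 1.6573/9 = 0.1841 → 18.41%.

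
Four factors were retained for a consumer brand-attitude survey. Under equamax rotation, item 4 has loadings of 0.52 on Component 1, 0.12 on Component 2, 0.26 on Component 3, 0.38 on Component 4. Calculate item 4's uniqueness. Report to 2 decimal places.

0.50

h² = 0.52² + 0.12² + 0.26² + 0.38² = 0.2704 + 0.0144 + 0.0676 + 0.1444 = 0.4968
Uniqueness u² = 1 − h² = 1 − 0.4968 = 0.5032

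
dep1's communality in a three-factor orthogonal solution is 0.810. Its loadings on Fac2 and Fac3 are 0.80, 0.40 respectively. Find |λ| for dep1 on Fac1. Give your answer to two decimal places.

0.10

Under orthogonal rotation h² = Σλ², so λ_Fac1² = h² − (0.8000) = 0.810 − 0.8000 = 0.0100.
|λ| = √0.0100 = 0.1000.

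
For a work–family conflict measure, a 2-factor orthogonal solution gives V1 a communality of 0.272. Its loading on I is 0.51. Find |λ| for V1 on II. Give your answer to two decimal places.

Under orthogonal rotation h² = Σλ², so λ_II² = h² − (0.2601) = 0.272 − 0.2601 = 0.0119.
|λ| = √0.0119 = 0.1091.

0.11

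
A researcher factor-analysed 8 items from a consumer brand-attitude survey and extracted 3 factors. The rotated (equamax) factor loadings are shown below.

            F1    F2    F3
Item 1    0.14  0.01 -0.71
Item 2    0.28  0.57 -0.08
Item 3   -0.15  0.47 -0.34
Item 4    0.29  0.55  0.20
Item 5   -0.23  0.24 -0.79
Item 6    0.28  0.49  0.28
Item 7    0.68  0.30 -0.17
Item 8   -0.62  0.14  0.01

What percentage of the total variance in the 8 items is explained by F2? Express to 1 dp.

15.7%

SS loadings for F2 = 0.01² + 0.57² + 0.47² + 0.55² + 0.24² + 0.49² + 0.30² + 0.14² = 1.2557
With 8 standardized items, total variance = 8. Proportion = 1.2557/8 = 0.1570 → 15.70%.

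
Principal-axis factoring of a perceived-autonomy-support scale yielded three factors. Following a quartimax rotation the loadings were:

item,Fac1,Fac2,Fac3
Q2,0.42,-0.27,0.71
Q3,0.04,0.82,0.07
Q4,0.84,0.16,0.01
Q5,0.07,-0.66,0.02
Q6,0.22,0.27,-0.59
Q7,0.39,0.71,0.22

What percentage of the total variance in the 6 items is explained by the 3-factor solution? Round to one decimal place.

63.0%

SS loadings by factor: 1.0890, 1.7835, 0.9060; total = 3.7785.
Total variance with 6 standardized items is 6, so the solution explains 3.7785/6 = 0.6297 = 62.97%.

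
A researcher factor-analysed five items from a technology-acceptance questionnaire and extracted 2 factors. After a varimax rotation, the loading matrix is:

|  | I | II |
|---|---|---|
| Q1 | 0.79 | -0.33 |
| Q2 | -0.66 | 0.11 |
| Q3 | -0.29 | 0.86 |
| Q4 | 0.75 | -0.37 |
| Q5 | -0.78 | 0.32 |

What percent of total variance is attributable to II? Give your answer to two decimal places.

22.00%

SS loadings for II = (-0.33)² + 0.11² + 0.86² + (-0.37)² + 0.32² = 1.0999
With 5 standardized items, total variance = 5. Proportion = 1.0999/5 = 0.2200 → 22.00%.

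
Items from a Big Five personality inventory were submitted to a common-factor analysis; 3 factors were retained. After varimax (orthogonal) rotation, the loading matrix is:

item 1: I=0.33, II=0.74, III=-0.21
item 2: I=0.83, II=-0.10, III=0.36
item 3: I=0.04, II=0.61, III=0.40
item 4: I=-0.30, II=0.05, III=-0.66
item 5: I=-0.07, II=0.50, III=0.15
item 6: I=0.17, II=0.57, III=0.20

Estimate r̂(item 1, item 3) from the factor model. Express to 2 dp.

0.38

r̂ = Σ λ_i·λ_j across factors = (0.33)(0.04) + (0.74)(0.61) + (-0.21)(0.40)
  = +0.0132 +0.4514 -0.0840 = 0.3806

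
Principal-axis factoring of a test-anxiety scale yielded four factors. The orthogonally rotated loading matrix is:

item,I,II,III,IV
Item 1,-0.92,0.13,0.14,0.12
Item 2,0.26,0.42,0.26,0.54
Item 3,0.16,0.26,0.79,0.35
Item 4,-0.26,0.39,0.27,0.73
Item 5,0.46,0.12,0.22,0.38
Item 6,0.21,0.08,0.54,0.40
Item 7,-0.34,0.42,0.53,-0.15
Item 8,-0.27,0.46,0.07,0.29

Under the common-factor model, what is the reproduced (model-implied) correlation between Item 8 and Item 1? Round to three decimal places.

r̂ = Σ λ_i·λ_j across factors = (-0.27)(-0.92) + (0.46)(0.13) + (0.07)(0.14) + (0.29)(0.12)
  = +0.2484 +0.0598 +0.0098 +0.0348 = 0.3528

0.353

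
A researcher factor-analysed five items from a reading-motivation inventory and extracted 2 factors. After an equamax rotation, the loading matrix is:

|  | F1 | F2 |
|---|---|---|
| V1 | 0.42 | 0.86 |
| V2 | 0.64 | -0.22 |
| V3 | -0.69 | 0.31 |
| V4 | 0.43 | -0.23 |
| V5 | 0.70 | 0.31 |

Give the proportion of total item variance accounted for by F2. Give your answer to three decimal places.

SS loadings for F2 = 0.86² + (-0.22)² + 0.31² + (-0.23)² + 0.31² = 1.0331
Proportion of variance = 1.0331 / 5 = 0.2066.

0.207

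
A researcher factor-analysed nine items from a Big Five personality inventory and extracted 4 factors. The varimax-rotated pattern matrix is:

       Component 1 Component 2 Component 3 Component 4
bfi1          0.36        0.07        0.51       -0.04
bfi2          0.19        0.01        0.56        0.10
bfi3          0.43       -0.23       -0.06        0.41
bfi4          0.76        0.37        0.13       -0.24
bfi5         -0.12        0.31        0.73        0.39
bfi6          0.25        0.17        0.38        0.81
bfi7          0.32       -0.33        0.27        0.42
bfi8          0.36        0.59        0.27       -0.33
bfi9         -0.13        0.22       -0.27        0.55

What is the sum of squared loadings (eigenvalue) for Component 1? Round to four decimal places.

SS loadings for Component 1 = 0.36² + 0.19² + 0.43² + 0.76² + (-0.12)² + 0.25² + 0.32² + 0.36² + (-0.13)² = 0.1296 + 0.0361 + 0.1849 + 0.5776 + 0.0144 + 0.0625 + 0.1024 + 0.1296 + 0.0169 = 1.2540

1.2540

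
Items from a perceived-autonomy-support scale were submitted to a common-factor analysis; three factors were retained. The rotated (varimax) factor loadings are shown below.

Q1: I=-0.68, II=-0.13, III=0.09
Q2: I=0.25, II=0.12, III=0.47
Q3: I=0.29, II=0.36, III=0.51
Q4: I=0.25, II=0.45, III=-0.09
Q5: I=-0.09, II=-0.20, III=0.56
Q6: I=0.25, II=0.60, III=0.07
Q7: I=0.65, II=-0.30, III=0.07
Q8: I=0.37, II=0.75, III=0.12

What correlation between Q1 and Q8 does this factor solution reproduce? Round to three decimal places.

r̂ = Σ λ_i·λ_j across factors = (-0.68)(0.37) + (-0.13)(0.75) + (0.09)(0.12)
  = -0.2516 -0.0975 +0.0108 = -0.3383

-0.338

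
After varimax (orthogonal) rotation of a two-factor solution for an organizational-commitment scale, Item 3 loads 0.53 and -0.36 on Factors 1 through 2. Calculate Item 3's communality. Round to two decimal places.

h² = 0.53² + (-0.36)² = 0.2809 + 0.1296 = 0.4105

0.41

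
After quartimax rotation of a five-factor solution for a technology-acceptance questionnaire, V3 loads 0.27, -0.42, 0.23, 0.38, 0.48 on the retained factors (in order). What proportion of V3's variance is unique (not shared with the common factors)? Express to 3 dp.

0.323

h² = 0.27² + (-0.42)² + 0.23² + 0.38² + 0.48² = 0.0729 + 0.1764 + 0.0529 + 0.1444 + 0.2304 = 0.6770
Uniqueness u² = 1 − h² = 1 − 0.6770 = 0.3230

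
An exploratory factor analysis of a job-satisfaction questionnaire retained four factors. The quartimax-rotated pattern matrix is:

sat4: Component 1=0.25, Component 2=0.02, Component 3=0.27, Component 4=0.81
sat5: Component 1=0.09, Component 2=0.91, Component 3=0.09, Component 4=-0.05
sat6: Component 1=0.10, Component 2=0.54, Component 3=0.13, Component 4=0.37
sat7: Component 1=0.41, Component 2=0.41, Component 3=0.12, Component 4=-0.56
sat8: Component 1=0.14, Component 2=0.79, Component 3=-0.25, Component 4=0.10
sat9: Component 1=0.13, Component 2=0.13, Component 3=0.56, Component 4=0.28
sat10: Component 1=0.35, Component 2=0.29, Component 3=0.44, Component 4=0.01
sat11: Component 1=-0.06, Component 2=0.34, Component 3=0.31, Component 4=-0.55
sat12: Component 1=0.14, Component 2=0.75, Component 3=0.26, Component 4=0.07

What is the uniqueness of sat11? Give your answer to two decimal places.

0.48

h² = (-0.06)² + 0.34² + 0.31² + (-0.55)² = 0.0036 + 0.1156 + 0.0961 + 0.3025 = 0.5178
Uniqueness u² = 1 − h² = 1 − 0.5178 = 0.4822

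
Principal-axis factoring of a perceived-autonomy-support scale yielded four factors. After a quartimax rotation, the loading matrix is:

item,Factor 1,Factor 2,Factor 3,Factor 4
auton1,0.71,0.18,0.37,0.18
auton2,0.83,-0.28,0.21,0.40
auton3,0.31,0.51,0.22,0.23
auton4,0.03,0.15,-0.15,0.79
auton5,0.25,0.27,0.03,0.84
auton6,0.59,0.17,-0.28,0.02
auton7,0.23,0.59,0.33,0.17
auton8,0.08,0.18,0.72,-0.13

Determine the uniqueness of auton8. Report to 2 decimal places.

h² = 0.08² + 0.18² + 0.72² + (-0.13)² = 0.0064 + 0.0324 + 0.5184 + 0.0169 = 0.5741
Uniqueness u² = 1 − h² = 1 − 0.5741 = 0.4259

0.43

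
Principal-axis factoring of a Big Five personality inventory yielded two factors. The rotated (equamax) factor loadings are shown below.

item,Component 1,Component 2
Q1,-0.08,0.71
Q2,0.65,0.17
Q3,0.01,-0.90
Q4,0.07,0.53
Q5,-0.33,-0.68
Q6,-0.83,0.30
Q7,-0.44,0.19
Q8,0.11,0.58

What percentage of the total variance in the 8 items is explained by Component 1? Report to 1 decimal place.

18.0%

SS loadings for Component 1 = (-0.08)² + 0.65² + 0.01² + 0.07² + (-0.33)² + (-0.83)² + (-0.44)² + 0.11² = 1.4374
With 8 standardized items, total variance = 8. Proportion = 1.4374/8 = 0.1797 → 17.97%.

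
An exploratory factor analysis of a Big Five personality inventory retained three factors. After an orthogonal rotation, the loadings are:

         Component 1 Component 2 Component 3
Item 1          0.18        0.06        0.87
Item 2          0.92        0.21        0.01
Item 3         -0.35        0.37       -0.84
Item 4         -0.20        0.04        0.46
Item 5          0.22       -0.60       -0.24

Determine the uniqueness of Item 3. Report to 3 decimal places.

0.035

h² = (-0.35)² + 0.37² + (-0.84)² = 0.1225 + 0.1369 + 0.7056 = 0.9650
Uniqueness u² = 1 − h² = 1 − 0.9650 = 0.0350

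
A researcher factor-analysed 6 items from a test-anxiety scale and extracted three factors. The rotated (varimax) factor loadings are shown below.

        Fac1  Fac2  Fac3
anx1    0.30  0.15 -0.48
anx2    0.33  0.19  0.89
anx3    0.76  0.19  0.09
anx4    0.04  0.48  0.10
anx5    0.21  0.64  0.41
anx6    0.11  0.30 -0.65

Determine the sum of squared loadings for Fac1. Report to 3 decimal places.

SS loadings for Fac1 = 0.30² + 0.33² + 0.76² + 0.04² + 0.21² + 0.11² = 0.0900 + 0.1089 + 0.5776 + 0.0016 + 0.0441 + 0.0121 = 0.8343

0.834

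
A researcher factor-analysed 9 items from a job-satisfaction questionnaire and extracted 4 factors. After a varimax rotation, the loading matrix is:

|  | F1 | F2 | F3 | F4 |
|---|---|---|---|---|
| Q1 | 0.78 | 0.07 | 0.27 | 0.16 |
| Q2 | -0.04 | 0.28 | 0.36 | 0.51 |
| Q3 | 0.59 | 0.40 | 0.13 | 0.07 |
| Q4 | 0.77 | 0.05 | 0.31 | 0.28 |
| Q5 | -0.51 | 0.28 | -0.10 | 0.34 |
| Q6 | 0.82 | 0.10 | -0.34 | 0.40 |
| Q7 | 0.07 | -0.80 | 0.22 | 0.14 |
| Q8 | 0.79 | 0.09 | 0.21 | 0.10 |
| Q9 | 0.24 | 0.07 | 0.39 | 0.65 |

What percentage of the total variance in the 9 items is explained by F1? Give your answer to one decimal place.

SS loadings for F1 = 0.78² + (-0.04)² + 0.59² + 0.77² + (-0.51)² + 0.82² + 0.07² + 0.79² + 0.24² = 3.1701
With 9 standardized items, total variance = 9. Proportion = 3.1701/9 = 0.3522 → 35.22%.

35.2%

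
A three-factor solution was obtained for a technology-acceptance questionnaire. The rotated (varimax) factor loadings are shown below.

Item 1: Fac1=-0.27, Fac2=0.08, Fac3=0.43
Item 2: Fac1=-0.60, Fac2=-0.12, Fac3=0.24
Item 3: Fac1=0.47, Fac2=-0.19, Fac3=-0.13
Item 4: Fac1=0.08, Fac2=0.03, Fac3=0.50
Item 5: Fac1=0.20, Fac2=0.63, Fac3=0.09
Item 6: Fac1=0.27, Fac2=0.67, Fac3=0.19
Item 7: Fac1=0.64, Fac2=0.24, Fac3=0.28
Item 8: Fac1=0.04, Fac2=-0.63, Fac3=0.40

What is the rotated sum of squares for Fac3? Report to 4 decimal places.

SS loadings for Fac3 = 0.43² + 0.24² + (-0.13)² + 0.50² + 0.09² + 0.19² + 0.28² + 0.40² = 0.1849 + 0.0576 + 0.0169 + 0.2500 + 0.0081 + 0.0361 + 0.0784 + 0.1600 = 0.7920

0.7920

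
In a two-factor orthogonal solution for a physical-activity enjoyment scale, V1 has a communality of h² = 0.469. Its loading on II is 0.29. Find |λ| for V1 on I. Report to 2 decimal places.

0.62

Under orthogonal rotation h² = Σλ², so λ_I² = h² − (0.0841) = 0.469 − 0.0841 = 0.3849.
|λ| = √0.3849 = 0.6204.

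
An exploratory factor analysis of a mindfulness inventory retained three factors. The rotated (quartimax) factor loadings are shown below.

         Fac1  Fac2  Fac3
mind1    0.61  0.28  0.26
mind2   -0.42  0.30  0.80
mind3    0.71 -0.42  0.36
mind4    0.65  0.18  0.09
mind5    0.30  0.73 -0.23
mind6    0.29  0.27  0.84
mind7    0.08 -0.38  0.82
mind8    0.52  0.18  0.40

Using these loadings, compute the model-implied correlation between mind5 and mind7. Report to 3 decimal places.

-0.442

r̂ = Σ λ_i·λ_j across factors = (0.30)(0.08) + (0.73)(-0.38) + (-0.23)(0.82)
  = +0.0240 -0.2774 -0.1886 = -0.4420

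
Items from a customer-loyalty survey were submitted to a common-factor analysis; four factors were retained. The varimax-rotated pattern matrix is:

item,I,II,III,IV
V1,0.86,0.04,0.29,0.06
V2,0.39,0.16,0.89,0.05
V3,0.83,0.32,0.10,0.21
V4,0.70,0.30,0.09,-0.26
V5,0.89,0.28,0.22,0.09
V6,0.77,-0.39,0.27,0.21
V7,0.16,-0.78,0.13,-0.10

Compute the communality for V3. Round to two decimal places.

h² = 0.83² + 0.32² + 0.10² + 0.21² = 0.6889 + 0.1024 + 0.0100 + 0.0441 = 0.8454

0.85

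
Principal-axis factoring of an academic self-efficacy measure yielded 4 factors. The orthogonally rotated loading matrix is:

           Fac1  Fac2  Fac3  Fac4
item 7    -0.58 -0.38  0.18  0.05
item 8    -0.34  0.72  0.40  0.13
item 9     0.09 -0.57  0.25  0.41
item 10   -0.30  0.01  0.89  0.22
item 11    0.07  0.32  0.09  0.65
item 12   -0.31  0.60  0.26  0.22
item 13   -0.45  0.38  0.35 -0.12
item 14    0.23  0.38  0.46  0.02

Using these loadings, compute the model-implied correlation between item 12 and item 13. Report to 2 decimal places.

r̂ = Σ λ_i·λ_j across factors = (-0.31)(-0.45) + (0.60)(0.38) + (0.26)(0.35) + (0.22)(-0.12)
  = +0.1395 +0.2280 +0.0910 -0.0264 = 0.4321

0.43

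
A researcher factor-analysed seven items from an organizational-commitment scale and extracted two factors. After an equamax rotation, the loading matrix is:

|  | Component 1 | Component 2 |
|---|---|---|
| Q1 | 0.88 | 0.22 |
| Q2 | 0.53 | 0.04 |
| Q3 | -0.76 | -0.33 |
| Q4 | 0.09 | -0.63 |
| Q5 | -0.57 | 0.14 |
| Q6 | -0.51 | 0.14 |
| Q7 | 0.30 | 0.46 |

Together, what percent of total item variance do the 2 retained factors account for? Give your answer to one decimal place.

Communalities: 0.8228, 0.2825, 0.6865, 0.4050, 0.3445, 0.2797, 0.3016; Σh² = 3.1226.
Total variance with 7 standardized items is 7, so the solution explains 3.1226/7 = 0.4461 = 44.61%.

44.6%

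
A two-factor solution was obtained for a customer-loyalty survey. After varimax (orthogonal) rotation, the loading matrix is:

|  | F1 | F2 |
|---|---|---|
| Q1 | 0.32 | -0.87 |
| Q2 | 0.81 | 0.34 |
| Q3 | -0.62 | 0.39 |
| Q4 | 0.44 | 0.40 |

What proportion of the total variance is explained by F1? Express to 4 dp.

0.3341

SS loadings for F1 = 0.32² + 0.81² + (-0.62)² + 0.44² = 1.3365
Proportion of variance = 1.3365 / 4 = 0.3341.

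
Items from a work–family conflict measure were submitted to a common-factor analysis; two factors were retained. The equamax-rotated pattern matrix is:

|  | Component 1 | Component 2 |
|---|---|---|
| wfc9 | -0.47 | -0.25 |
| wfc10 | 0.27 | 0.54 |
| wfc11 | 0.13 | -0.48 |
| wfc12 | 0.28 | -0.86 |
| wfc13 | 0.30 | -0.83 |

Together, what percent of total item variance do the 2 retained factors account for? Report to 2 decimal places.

49.84%

Communalities: 0.2834, 0.3645, 0.2473, 0.8180, 0.7789; Σh² = 2.4921.
Total variance with 5 standardized items is 5, so the solution explains 2.4921/5 = 0.4984 = 49.84%.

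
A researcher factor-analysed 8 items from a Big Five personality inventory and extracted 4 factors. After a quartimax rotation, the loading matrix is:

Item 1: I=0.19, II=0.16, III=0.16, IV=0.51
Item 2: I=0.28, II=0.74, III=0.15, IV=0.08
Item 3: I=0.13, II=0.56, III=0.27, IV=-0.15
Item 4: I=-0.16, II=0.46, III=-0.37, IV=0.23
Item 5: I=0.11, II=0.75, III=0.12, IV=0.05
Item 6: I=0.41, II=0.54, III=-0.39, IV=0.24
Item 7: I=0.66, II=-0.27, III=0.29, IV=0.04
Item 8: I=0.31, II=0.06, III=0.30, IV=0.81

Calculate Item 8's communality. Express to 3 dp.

0.846

h² = 0.31² + 0.06² + 0.30² + 0.81² = 0.0961 + 0.0036 + 0.0900 + 0.6561 = 0.8458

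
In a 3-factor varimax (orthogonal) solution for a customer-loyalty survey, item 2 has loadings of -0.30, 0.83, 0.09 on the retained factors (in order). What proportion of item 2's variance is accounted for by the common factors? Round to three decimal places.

h² = (-0.30)² + 0.83² + 0.09² = 0.0900 + 0.6889 + 0.0081 = 0.7870

0.787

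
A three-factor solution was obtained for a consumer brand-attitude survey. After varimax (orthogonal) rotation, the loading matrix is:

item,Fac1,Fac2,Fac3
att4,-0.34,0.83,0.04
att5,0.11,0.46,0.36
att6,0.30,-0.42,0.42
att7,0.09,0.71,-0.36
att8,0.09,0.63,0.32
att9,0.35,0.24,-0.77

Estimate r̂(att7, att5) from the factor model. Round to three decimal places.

r̂ = Σ λ_i·λ_j across factors = (0.09)(0.11) + (0.71)(0.46) + (-0.36)(0.36)
  = +0.0099 +0.3266 -0.1296 = 0.2069

0.207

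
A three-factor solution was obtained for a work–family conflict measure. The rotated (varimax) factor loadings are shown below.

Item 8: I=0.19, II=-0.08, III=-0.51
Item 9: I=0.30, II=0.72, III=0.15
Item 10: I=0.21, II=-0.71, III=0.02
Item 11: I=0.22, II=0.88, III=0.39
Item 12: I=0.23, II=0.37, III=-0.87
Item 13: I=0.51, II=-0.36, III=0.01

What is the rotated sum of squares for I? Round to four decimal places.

0.5316

SS loadings for I = 0.19² + 0.30² + 0.21² + 0.22² + 0.23² + 0.51² = 0.0361 + 0.0900 + 0.0441 + 0.0484 + 0.0529 + 0.2601 = 0.5316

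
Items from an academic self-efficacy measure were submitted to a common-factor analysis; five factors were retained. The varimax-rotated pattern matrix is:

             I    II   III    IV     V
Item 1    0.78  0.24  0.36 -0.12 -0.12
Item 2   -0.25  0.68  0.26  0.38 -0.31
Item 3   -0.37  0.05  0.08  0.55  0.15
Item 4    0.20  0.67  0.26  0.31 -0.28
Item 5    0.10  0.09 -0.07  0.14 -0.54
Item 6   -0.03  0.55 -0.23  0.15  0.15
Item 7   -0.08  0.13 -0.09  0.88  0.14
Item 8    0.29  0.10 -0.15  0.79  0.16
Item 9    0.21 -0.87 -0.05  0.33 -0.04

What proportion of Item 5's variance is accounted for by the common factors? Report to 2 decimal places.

h² = 0.10² + 0.09² + (-0.07)² + 0.14² + (-0.54)² = 0.0100 + 0.0081 + 0.0049 + 0.0196 + 0.2916 = 0.3342

0.33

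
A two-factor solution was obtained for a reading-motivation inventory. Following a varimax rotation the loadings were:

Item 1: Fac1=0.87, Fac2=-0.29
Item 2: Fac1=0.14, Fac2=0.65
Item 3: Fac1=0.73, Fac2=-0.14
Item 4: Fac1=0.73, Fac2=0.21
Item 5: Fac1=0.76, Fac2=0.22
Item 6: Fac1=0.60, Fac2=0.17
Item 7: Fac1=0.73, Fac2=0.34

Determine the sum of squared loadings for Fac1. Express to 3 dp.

3.313

SS loadings for Fac1 = 0.87² + 0.14² + 0.73² + 0.73² + 0.76² + 0.60² + 0.73² = 0.7569 + 0.0196 + 0.5329 + 0.5329 + 0.5776 + 0.3600 + 0.5329 = 3.3128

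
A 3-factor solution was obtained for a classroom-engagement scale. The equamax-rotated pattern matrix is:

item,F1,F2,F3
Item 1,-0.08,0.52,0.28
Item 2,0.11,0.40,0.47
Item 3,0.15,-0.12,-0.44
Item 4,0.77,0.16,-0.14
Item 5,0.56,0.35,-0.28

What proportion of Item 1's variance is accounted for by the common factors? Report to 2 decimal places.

0.36

h² = (-0.08)² + 0.52² + 0.28² = 0.0064 + 0.2704 + 0.0784 = 0.3552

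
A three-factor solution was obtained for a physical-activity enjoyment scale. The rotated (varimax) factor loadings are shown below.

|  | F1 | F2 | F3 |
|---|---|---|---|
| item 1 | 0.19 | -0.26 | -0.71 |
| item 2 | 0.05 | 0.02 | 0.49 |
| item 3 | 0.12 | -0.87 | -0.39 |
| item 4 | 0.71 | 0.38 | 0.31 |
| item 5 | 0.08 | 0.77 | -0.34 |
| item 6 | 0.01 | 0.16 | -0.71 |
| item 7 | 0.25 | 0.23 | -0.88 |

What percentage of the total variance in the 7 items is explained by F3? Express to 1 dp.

SS loadings for F3 = (-0.71)² + 0.49² + (-0.39)² + 0.31² + (-0.34)² + (-0.71)² + (-0.88)² = 2.3865
With 7 standardized items, total variance = 7. Proportion = 2.3865/7 = 0.3409 → 34.09%.

34.1%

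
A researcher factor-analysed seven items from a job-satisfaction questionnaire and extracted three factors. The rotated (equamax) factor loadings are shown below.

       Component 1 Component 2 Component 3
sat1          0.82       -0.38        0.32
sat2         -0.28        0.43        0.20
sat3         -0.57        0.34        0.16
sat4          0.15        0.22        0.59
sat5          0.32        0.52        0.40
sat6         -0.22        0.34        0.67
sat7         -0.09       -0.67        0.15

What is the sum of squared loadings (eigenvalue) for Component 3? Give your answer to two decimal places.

SS loadings for Component 3 = 0.32² + 0.20² + 0.16² + 0.59² + 0.40² + 0.67² + 0.15² = 0.1024 + 0.0400 + 0.0256 + 0.3481 + 0.1600 + 0.4489 + 0.0225 = 1.1475

1.15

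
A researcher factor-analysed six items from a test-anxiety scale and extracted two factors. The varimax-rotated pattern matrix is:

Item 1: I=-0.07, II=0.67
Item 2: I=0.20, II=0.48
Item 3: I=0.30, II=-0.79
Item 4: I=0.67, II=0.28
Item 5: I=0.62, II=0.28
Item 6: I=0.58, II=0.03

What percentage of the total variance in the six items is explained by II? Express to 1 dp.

24.4%

SS loadings for II = 0.67² + 0.48² + (-0.79)² + 0.28² + 0.28² + 0.03² = 1.4611
With 6 standardized items, total variance = 6. Proportion = 1.4611/6 = 0.2435 → 24.35%.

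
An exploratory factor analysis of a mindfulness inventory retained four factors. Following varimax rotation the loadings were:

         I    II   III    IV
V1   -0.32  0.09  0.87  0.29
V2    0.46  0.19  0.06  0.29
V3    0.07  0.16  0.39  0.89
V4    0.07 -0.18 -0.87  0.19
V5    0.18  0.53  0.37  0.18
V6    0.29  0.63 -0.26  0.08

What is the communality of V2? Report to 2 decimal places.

0.34

h² = 0.46² + 0.19² + 0.06² + 0.29² = 0.2116 + 0.0361 + 0.0036 + 0.0841 = 0.3354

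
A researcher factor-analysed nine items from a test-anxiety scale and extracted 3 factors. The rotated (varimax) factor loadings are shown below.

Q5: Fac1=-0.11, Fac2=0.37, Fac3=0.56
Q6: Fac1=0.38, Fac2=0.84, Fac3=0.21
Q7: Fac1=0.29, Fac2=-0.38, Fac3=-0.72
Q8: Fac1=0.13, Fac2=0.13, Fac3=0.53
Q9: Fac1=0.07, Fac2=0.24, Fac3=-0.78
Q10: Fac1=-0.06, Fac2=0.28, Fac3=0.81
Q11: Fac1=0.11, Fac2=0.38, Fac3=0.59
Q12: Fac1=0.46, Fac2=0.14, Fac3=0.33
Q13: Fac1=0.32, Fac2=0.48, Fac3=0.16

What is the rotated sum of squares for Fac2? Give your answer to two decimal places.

1.53

SS loadings for Fac2 = 0.37² + 0.84² + (-0.38)² + 0.13² + 0.24² + 0.28² + 0.38² + 0.14² + 0.48² = 0.1369 + 0.7056 + 0.1444 + 0.0169 + 0.0576 + 0.0784 + 0.1444 + 0.0196 + 0.2304 = 1.5342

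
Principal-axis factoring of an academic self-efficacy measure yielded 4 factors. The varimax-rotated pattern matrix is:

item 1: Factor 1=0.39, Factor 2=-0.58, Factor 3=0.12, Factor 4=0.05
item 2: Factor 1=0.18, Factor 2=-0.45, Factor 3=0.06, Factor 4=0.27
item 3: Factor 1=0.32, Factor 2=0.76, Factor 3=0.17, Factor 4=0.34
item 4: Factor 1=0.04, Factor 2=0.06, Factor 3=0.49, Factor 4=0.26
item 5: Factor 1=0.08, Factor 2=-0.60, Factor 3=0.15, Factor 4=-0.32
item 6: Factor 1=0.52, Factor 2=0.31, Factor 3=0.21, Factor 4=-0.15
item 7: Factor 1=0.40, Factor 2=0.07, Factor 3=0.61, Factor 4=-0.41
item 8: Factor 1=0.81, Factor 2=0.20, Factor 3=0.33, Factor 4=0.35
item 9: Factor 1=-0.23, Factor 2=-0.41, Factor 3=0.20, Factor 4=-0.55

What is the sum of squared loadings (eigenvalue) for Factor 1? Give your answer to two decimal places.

1.43

SS loadings for Factor 1 = 0.39² + 0.18² + 0.32² + 0.04² + 0.08² + 0.52² + 0.40² + 0.81² + (-0.23)² = 0.1521 + 0.0324 + 0.1024 + 0.0016 + 0.0064 + 0.2704 + 0.1600 + 0.6561 + 0.0529 = 1.4343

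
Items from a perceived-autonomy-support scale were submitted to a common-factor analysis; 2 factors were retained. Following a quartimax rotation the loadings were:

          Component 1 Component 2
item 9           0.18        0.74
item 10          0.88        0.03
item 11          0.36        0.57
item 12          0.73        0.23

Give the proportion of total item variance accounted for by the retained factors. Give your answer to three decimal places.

SS loadings by factor: 1.4693, 0.9263; total = 2.3956.
Total variance with 4 standardized items is 4, so the solution explains 2.3956/4 = 0.5989.

0.599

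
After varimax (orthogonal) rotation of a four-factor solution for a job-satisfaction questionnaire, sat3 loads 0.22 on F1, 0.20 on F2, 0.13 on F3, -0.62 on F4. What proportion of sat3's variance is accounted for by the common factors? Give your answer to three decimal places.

h² = 0.22² + 0.20² + 0.13² + (-0.62)² = 0.0484 + 0.0400 + 0.0169 + 0.3844 = 0.4897

0.490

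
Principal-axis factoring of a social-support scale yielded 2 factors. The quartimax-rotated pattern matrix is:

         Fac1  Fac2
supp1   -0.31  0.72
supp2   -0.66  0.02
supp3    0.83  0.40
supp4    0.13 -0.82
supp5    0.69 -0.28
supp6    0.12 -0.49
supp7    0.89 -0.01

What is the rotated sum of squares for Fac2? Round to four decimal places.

1.6698

SS loadings for Fac2 = 0.72² + 0.02² + 0.40² + (-0.82)² + (-0.28)² + (-0.49)² + (-0.01)² = 0.5184 + 0.0004 + 0.1600 + 0.6724 + 0.0784 + 0.2401 + 0.0001 = 1.6698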